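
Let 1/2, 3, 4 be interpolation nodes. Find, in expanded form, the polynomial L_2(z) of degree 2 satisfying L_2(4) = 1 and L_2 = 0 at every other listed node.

L_2(z) = (2/7)z^2 - z + 3/7

L_2(z) = (z - 1/2)(z - 3) / [(7/2)·(1)]
       = (z^2 - (7/2)z + 3/2) / (7/2)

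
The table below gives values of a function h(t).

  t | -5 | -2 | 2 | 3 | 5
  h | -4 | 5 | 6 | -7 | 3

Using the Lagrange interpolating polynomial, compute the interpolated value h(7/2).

Evaluate each Lagrange basis at t = 7/2:
L_0(7/2) = (11/2)·(3/2)·(1/2)·(-3/2)/[(-3)·(-7)·(-8)·(-10)] = -33/8960
L_1(7/2) = (17/2)·(3/2)·(1/2)·(-3/2)/[(3)·(-4)·(-5)·(-7)] = 51/2240
L_2(7/2) = (17/2)·(11/2)·(1/2)·(-3/2)/[(7)·(4)·(-1)·(-3)] = -187/448
L_3(7/2) = (17/2)·(11/2)·(3/2)·(-3/2)/[(8)·(5)·(1)·(-2)] = 1683/1280
L_4(7/2) = (17/2)·(11/2)·(3/2)·(1/2)/[(10)·(7)·(3)·(2)] = 187/2240
Sum: (-4)·(-33/8960) + 5·(51/2240) + 6·(-187/448) + (-7)·(1683/1280) + 3·(187/2240) = -101511/8960

-101511/8960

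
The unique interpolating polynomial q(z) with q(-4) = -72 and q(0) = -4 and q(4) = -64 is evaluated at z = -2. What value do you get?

-22

L_0(-2) = (-2)·(-6)/[(-4)·(-8)] = 3/8
L_1(-2) = (2)·(-6)/[(4)·(-4)] = 3/4
L_2(-2) = (2)·(-2)/[(8)·(4)] = -1/8
Sum: (-72)·(3/8) + (-4)·(3/4) + (-64)·(-1/8) = -22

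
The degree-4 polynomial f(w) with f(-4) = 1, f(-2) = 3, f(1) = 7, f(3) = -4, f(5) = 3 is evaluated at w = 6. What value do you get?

643/21

Evaluate each Lagrange basis at w = 6:
L_0(6) = (8)·(5)·(3)·(1)/[(-2)·(-5)·(-7)·(-9)] = 4/21
L_1(6) = (10)·(5)·(3)·(1)/[(2)·(-3)·(-5)·(-7)] = -5/7
L_2(6) = (10)·(8)·(3)·(1)/[(5)·(3)·(-2)·(-4)] = 2
L_3(6) = (10)·(8)·(5)·(1)/[(7)·(5)·(2)·(-2)] = -20/7
L_4(6) = (10)·(8)·(5)·(3)/[(9)·(7)·(4)·(2)] = 50/21
Sum: 1·(4/21) + 3·(-5/7) + 7·(2) + (-4)·(-20/7) + 3·(50/21) = 643/21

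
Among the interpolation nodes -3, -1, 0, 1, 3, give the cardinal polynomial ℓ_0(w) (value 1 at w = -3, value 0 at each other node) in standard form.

ℓ_0(w) = (w + 1)w(w - 1)(w - 3) / [(-2)·(-3)·(-4)·(-6)]
       = (w^4 - 3w^3 - w^2 + 3w) / (144)

ℓ_0(w) = (1/144)w^4 - (1/48)w^3 - (1/144)w^2 + (1/48)w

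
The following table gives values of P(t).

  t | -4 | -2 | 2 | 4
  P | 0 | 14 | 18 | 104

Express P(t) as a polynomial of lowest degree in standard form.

Build the Lagrange basis polynomials:
L_0(t) = (t + 2)(t - 2)(t - 4) / [-96] = -(1/96)t^3 + (1/24)t^2 + (1/24)t - 1/6
L_1(t) = (t + 4)(t - 2)(t - 4) / [48] = (1/48)t^3 - (1/24)t^2 - (1/3)t + 2/3
L_2(t) = (t + 4)(t + 2)(t - 4) / [-48] = -(1/48)t^3 - (1/24)t^2 + (1/3)t + 2/3
L_3(t) = (t + 4)(t + 2)(t - 2) / [96] = (1/96)t^3 + (1/24)t^2 - (1/24)t - 1/6
P(t) = 0·L_0 + 14·L_1 + 18·L_2 + 104·L_3
  0·L_0(t) = 0
  14·L_1(t) = (7/24)t^3 - (7/12)t^2 - (14/3)t + 28/3
  18·L_2(t) = -(3/8)t^3 - (3/4)t^2 + 6t + 12
  104·L_3(t) = (13/12)t^3 + (13/3)t^2 - (13/3)t - 52/3
Adding term by term: t^3 + 3t^2 - 3t + 4

P(t) = t^3 + 3t^2 - 3t + 4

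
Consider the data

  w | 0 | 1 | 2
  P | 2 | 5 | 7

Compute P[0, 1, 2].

P[0,1] = (5 - 2) / (1 - 0) = 3
P[1,2] = (7 - 5) / (2 - 1) = 2
P[0,1,2] = (2 - 3) / (2 - 0) = -1/2

-1/2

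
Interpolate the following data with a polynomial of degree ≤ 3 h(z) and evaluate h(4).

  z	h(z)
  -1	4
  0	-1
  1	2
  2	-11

-181

Using Newton's divided-difference form:
h[-1,0] = (-1 - 4) / (0 - (-1)) = -5
h[0,1] = (2 - (-1)) / (1 - 0) = 3
h[1,2] = (-11 - 2) / (2 - 1) = -13
h[-1,0,1] = (3 - (-5)) / (1 - (-1)) = 4
h[0,1,2] = (-13 - 3) / (2 - 0) = -8
h[-1,0,1,2] = (-8 - 4) / (2 - (-1)) = -4
h(4) = 4 + (-5)·(5) + 4·(5)·(4) + (-4)·(5)·(4)·(3) = -181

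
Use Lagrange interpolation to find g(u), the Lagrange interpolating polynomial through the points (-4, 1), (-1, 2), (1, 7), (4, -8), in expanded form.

g(u) = -(29/120)u^3 - (8/15)u^2 + (329/120)u + 151/30

L_0(u) = (u + 1)(u - 1)(u - 4) / [-120] = -(1/120)u^3 + (1/30)u^2 + (1/120)u - 1/30
L_1(u) = (u + 4)(u - 1)(u - 4) / [30] = (1/30)u^3 - (1/30)u^2 - (8/15)u + 8/15
L_2(u) = (u + 4)(u + 1)(u - 4) / [-30] = -(1/30)u^3 - (1/30)u^2 + (8/15)u + 8/15
L_3(u) = (u + 4)(u + 1)(u - 1) / [120] = (1/120)u^3 + (1/30)u^2 - (1/120)u - 1/30
g(u) = 1·L_0 + 2·L_1 + 7·L_2 + (-8)·L_3
  1·L_0(u) = -(1/120)u^3 + (1/30)u^2 + (1/120)u - 1/30
  2·L_1(u) = (1/15)u^3 - (1/15)u^2 - (16/15)u + 16/15
  7·L_2(u) = -(7/30)u^3 - (7/30)u^2 + (56/15)u + 56/15
  (-8)·L_3(u) = -(1/15)u^3 - (4/15)u^2 + (1/15)u + 4/15
Adding term by term: -(29/120)u^3 - (8/15)u^2 + (329/120)u + 151/30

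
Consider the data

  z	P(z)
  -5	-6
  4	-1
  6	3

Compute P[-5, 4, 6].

13/99

P[-5,4] = (-1 - (-6)) / (4 - (-5)) = 5/9
P[4,6] = (3 - (-1)) / (6 - 4) = 2
P[-5,4,6] = (2 - 5/9) / (6 - (-5)) = 13/99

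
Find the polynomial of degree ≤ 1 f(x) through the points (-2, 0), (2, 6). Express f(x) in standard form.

f(x) = (3/2)x + 3

L_0(x) = (x - 2) / [-4] = -(1/4)x + 1/2
L_1(x) = (x + 2) / [4] = (1/4)x + 1/2
f(x) = 0·L_0 + 6·L_1
  0·L_0(x) = 0
  6·L_1(x) = (3/2)x + 3
Adding term by term: (3/2)x + 3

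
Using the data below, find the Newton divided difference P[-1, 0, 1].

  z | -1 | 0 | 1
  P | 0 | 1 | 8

P[-1,0] = (1 - 0) / (0 - (-1)) = 1
P[0,1] = (8 - 1) / (1 - 0) = 7
P[-1,0,1] = (7 - 1) / (1 - (-1)) = 3

3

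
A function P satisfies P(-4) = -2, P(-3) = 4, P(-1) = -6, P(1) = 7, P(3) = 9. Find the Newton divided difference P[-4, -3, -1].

P[-4,-3] = (4 - (-2)) / (-3 - (-4)) = 6
P[-3,-1] = (-6 - 4) / (-1 - (-3)) = -5
P[-4,-3,-1] = (-5 - 6) / (-1 - (-4)) = -11/3

-11/3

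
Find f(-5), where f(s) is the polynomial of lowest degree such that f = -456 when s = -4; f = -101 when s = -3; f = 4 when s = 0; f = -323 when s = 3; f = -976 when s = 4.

L_0(-5) = (-2)·(-5)·(-8)·(-9)/[(-1)·(-4)·(-7)·(-8)] = 45/14
L_1(-5) = (-1)·(-5)·(-8)·(-9)/[(1)·(-3)·(-6)·(-7)] = -20/7
L_2(-5) = (-1)·(-2)·(-8)·(-9)/[(4)·(3)·(-3)·(-4)] = 1
L_3(-5) = (-1)·(-2)·(-5)·(-9)/[(7)·(6)·(3)·(-1)] = -5/7
L_4(-5) = (-1)·(-2)·(-5)·(-8)/[(8)·(7)·(4)·(1)] = 5/14
Sum: (-456)·(45/14) + (-101)·(-20/7) + 4·(1) + (-323)·(-5/7) + (-976)·(5/14) = -1291

-1291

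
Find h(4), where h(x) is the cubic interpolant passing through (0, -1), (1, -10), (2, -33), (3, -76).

-145

Evaluate each Lagrange basis at x = 4:
L_0(4) = (3)·(2)·(1)/[(-1)·(-2)·(-3)] = -1
L_1(4) = (4)·(2)·(1)/[(1)·(-1)·(-2)] = 4
L_2(4) = (4)·(3)·(1)/[(2)·(1)·(-1)] = -6
L_3(4) = (4)·(3)·(2)/[(3)·(2)·(1)] = 4
Sum: (-1)·(-1) + (-10)·(4) + (-33)·(-6) + (-76)·(4) = -145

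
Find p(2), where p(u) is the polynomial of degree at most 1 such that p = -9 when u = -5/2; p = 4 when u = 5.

-6/5

Evaluate each Lagrange basis at u = 2:
L_0(2) = (-3)/[(-15/2)] = 2/5
L_1(2) = (9/2)/[(15/2)] = 3/5
Sum: (-9)·(2/5) + 4·(3/5) = -6/5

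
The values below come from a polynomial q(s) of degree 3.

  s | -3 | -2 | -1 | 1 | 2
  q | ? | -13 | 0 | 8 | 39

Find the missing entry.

The 4 known values determine q uniquely (degree ≤ 3).
Evaluate each Lagrange basis at s = -3:
L_0(-3) = (-2)·(-4)·(-5)/[(-1)·(-3)·(-4)] = 10/3
L_1(-3) = (-1)·(-4)·(-5)/[(1)·(-2)·(-3)] = -10/3
L_2(-3) = (-1)·(-2)·(-5)/[(3)·(2)·(-1)] = 5/3
L_3(-3) = (-1)·(-2)·(-4)/[(4)·(3)·(1)] = -2/3
Sum: (-13)·(10/3) + 0 + 8·(5/3) + 39·(-2/3) = -56

-56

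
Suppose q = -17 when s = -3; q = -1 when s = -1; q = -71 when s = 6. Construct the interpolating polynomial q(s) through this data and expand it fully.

q(s) = -2s^2 + 1

L_0(s) = (s + 1)(s - 6) / [18] = (1/18)s^2 - (5/18)s - 1/3
L_1(s) = (s + 3)(s - 6) / [-14] = -(1/14)s^2 + (3/14)s + 9/7
L_2(s) = (s + 3)(s + 1) / [63] = (1/63)s^2 + (4/63)s + 1/21
q(s) = (-17)·L_0 + (-1)·L_1 + (-71)·L_2
  (-17)·L_0(s) = -(17/18)s^2 + (85/18)s + 17/3
  (-1)·L_1(s) = (1/14)s^2 - (3/14)s - 9/7
  (-71)·L_2(s) = -(71/63)s^2 - (284/63)s - 71/21
Adding term by term: -2s^2 + 1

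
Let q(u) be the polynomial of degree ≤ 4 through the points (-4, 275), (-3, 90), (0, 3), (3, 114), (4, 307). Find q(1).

10

Evaluate each Lagrange basis at u = 1:
L_0(1) = (4)·(1)·(-2)·(-3)/[(-1)·(-4)·(-7)·(-8)] = 3/28
L_1(1) = (5)·(1)·(-2)·(-3)/[(1)·(-3)·(-6)·(-7)] = -5/21
L_2(1) = (5)·(4)·(-2)·(-3)/[(4)·(3)·(-3)·(-4)] = 5/6
L_3(1) = (5)·(4)·(1)·(-3)/[(7)·(6)·(3)·(-1)] = 10/21
L_4(1) = (5)·(4)·(1)·(-2)/[(8)·(7)·(4)·(1)] = -5/28
Sum: 275·(3/28) + 90·(-5/21) + 3·(5/6) + 114·(10/21) + 307·(-5/28) = 10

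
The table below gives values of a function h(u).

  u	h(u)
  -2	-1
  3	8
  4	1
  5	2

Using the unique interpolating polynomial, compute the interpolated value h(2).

641/35

L_0(2) = (-1)·(-2)·(-3)/[(-5)·(-6)·(-7)] = 1/35
L_1(2) = (4)·(-2)·(-3)/[(5)·(-1)·(-2)] = 12/5
L_2(2) = (4)·(-1)·(-3)/[(6)·(1)·(-1)] = -2
L_3(2) = (4)·(-1)·(-2)/[(7)·(2)·(1)] = 4/7
Sum: (-1)·(1/35) + 8·(12/5) + 1·(-2) + 2·(4/7) = 641/35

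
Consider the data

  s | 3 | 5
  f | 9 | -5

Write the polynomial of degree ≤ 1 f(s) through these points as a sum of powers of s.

Build the Lagrange basis polynomials:
L_0(s) = (s - 5) / [-2] = -(1/2)s + 5/2
L_1(s) = (s - 3) / [2] = (1/2)s - 3/2
f(s) = 9·L_0 + (-5)·L_1
  9·L_0(s) = -(9/2)s + 45/2
  (-5)·L_1(s) = -(5/2)s + 15/2
Adding term by term: -7s + 30

f(s) = -7s + 30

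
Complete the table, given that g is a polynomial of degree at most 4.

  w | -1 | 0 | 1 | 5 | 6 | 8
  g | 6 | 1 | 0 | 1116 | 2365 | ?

7665

The 5 known values determine g uniquely (degree ≤ 4).
L_0(8) = (8)·(7)·(3)·(2)/[(-1)·(-2)·(-6)·(-7)] = 4
L_1(8) = (9)·(7)·(3)·(2)/[(1)·(-1)·(-5)·(-6)] = -63/5
L_2(8) = (9)·(8)·(3)·(2)/[(2)·(1)·(-4)·(-5)] = 54/5
L_3(8) = (9)·(8)·(7)·(2)/[(6)·(5)·(4)·(-1)] = -42/5
L_4(8) = (9)·(8)·(7)·(3)/[(7)·(6)·(5)·(1)] = 36/5
Sum: 6·(4) + 1·(-63/5) + 0 + 1116·(-42/5) + 2365·(36/5) = 7665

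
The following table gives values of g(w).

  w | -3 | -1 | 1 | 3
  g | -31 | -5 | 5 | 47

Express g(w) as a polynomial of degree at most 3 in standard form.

g(w) = w^3 + w^2 + 4w - 1

Build the Lagrange basis polynomials:
L_0(w) = (w + 1)(w - 1)(w - 3) / [-48] = -(1/48)w^3 + (1/16)w^2 + (1/48)w - 1/16
L_1(w) = (w + 3)(w - 1)(w - 3) / [16] = (1/16)w^3 - (1/16)w^2 - (9/16)w + 9/16
L_2(w) = (w + 3)(w + 1)(w - 3) / [-16] = -(1/16)w^3 - (1/16)w^2 + (9/16)w + 9/16
L_3(w) = (w + 3)(w + 1)(w - 1) / [48] = (1/48)w^3 + (1/16)w^2 - (1/48)w - 1/16
g(w) = (-31)·L_0 + (-5)·L_1 + 5·L_2 + 47·L_3
  (-31)·L_0(w) = (31/48)w^3 - (31/16)w^2 - (31/48)w + 31/16
  (-5)·L_1(w) = -(5/16)w^3 + (5/16)w^2 + (45/16)w - 45/16
  5·L_2(w) = -(5/16)w^3 - (5/16)w^2 + (45/16)w + 45/16
  47·L_3(w) = (47/48)w^3 + (47/16)w^2 - (47/48)w - 47/16
Adding term by term: w^3 + w^2 + 4w - 1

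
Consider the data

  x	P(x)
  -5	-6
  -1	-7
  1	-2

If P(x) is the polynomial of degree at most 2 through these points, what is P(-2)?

L_0(-2) = (-1)·(-3)/[(-4)·(-6)] = 1/8
L_1(-2) = (3)·(-3)/[(4)·(-2)] = 9/8
L_2(-2) = (3)·(-1)/[(6)·(2)] = -1/4
Sum: (-6)·(1/8) + (-7)·(9/8) + (-2)·(-1/4) = -65/8

-65/8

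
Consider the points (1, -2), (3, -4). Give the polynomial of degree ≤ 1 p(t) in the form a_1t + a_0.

L_0(t) = (t - 3) / [-2] = -(1/2)t + 3/2
L_1(t) = (t - 1) / [2] = (1/2)t - 1/2
p(t) = (-2)·L_0 + (-4)·L_1
  (-2)·L_0(t) = t - 3
  (-4)·L_1(t) = -2t + 2
Adding term by term: -t - 1

p(t) = -t - 1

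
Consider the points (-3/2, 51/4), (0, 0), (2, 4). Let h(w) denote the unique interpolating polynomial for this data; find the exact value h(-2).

Evaluate each Lagrange basis at w = -2:
L_0(-2) = (-2)·(-4)/[(-3/2)·(-7/2)] = 32/21
L_1(-2) = (-1/2)·(-4)/[(3/2)·(-2)] = -2/3
L_2(-2) = (-1/2)·(-2)/[(7/2)·(2)] = 1/7
Sum: 51/4·(32/21) + 0 + 4·(1/7) = 20

20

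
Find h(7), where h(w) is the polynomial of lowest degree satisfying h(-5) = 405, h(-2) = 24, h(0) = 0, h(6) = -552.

-903

Evaluate each Lagrange basis at w = 7:
L_0(7) = (9)·(7)·(1)/[(-3)·(-5)·(-11)] = -21/55
L_1(7) = (12)·(7)·(1)/[(3)·(-2)·(-8)] = 7/4
L_2(7) = (12)·(9)·(1)/[(5)·(2)·(-6)] = -9/5
L_3(7) = (12)·(9)·(7)/[(11)·(8)·(6)] = 63/44
Sum: 405·(-21/55) + 24·(7/4) + 0 + (-552)·(63/44) = -903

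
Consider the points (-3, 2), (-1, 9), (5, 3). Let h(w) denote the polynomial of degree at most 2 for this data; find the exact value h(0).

Evaluate each Lagrange basis at w = 0:
L_0(0) = (1)·(-5)/[(-2)·(-8)] = -5/16
L_1(0) = (3)·(-5)/[(2)·(-6)] = 5/4
L_2(0) = (3)·(1)/[(8)·(6)] = 1/16
Sum: 2·(-5/16) + 9·(5/4) + 3·(1/16) = 173/16

173/16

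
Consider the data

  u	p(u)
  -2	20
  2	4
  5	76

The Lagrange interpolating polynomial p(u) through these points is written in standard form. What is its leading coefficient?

The leading coefficient equals the top divided difference p[-2,2,5].
p[-2,2] = (4 - 20) / (2 - (-2)) = -4
p[2,5] = (76 - 4) / (5 - 2) = 24
p[-2,2,5] = (24 - (-4)) / (5 - (-2)) = 4

4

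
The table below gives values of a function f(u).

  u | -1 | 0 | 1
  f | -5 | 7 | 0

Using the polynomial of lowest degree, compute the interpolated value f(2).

-26

Evaluate each Lagrange basis at u = 2:
L_0(2) = (2)·(1)/[(-1)·(-2)] = 1
L_1(2) = (3)·(1)/[(1)·(-1)] = -3
L_2(2) = (3)·(2)/[(2)·(1)] = 3
Sum: (-5)·(1) + 7·(-3) + 0 = -26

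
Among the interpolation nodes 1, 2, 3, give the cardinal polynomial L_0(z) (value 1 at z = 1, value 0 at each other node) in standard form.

L_0(z) = (1/2)z^2 - (5/2)z + 3

L_0(z) = (z - 2)(z - 3) / [(-1)·(-2)]
       = (z^2 - 5z + 6) / (2)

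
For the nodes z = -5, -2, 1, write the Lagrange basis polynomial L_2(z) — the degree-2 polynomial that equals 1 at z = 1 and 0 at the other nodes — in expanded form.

L_2(z) = (z + 5)(z + 2) / [(6)·(3)]
       = (z^2 + 7z + 10) / (18)

L_2(z) = (1/18)z^2 + (7/18)z + 5/9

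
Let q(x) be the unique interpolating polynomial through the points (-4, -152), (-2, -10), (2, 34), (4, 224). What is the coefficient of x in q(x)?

-1

Build the Lagrange basis polynomials:
L_0(x) = (x + 2)(x - 2)(x - 4) / [-96] = -(1/96)x^3 + (1/24)x^2 + (1/24)x - 1/6
L_1(x) = (x + 4)(x - 2)(x - 4) / [48] = (1/48)x^3 - (1/24)x^2 - (1/3)x + 2/3
L_2(x) = (x + 4)(x + 2)(x - 4) / [-48] = -(1/48)x^3 - (1/24)x^2 + (1/3)x + 2/3
L_3(x) = (x + 4)(x + 2)(x - 2) / [96] = (1/96)x^3 + (1/24)x^2 - (1/24)x - 1/6
q(x) = (-152)·L_0 + (-10)·L_1 + 34·L_2 + 224·L_3
Only the coefficient of x is needed; take it from each L_i and combine:
(-152)·(1/24) + (-10)·(-1/3) + 34·(1/3) + 224·(-1/24) = -1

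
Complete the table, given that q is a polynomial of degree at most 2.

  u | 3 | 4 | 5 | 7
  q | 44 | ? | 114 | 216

The 3 known values determine q uniquely (degree ≤ 2).
Evaluate each Lagrange basis at u = 4:
L_0(4) = (-1)·(-3)/[(-2)·(-4)] = 3/8
L_1(4) = (1)·(-3)/[(2)·(-2)] = 3/4
L_2(4) = (1)·(-1)/[(4)·(2)] = -1/8
Sum: 44·(3/8) + 114·(3/4) + 216·(-1/8) = 75

75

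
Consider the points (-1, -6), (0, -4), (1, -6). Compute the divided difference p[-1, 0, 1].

p[-1,0] = (-4 - (-6)) / (0 - (-1)) = 2
p[0,1] = (-6 - (-4)) / (1 - 0) = -2
p[-1,0,1] = (-2 - 2) / (1 - (-1)) = -2

-2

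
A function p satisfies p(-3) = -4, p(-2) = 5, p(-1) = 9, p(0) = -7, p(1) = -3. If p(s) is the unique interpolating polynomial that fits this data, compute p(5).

Evaluate each Lagrange basis at s = 5:
L_0(5) = (7)·(6)·(5)·(4)/[(-1)·(-2)·(-3)·(-4)] = 35
L_1(5) = (8)·(6)·(5)·(4)/[(1)·(-1)·(-2)·(-3)] = -160
L_2(5) = (8)·(7)·(5)·(4)/[(2)·(1)·(-1)·(-2)] = 280
L_3(5) = (8)·(7)·(6)·(4)/[(3)·(2)·(1)·(-1)] = -224
L_4(5) = (8)·(7)·(6)·(5)/[(4)·(3)·(2)·(1)] = 70
Sum: (-4)·(35) + 5·(-160) + 9·(280) + (-7)·(-224) + (-3)·(70) = 2938

2938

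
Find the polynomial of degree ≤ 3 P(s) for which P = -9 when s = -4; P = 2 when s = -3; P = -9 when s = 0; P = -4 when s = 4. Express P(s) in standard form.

P(s) = (367/672)s^3 + (5/32)s^2 - (1363/168)s - 9

L_0(s) = (s + 3)s(s - 4) / [-32] = -(1/32)s^3 + (1/32)s^2 + (3/8)s
L_1(s) = (s + 4)s(s - 4) / [21] = (1/21)s^3 - (16/21)s
L_2(s) = (s + 4)(s + 3)(s - 4) / [-48] = -(1/48)s^3 - (1/16)s^2 + (1/3)s + 1
L_3(s) = (s + 4)(s + 3)s / [224] = (1/224)s^3 + (1/32)s^2 + (3/56)s
P(s) = (-9)·L_0 + 2·L_1 + (-9)·L_2 + (-4)·L_3
  (-9)·L_0(s) = (9/32)s^3 - (9/32)s^2 - (27/8)s
  2·L_1(s) = (2/21)s^3 - (32/21)s
  (-9)·L_2(s) = (3/16)s^3 + (9/16)s^2 - 3s - 9
  (-4)·L_3(s) = -(1/56)s^3 - (1/8)s^2 - (3/14)s
Adding term by term: (367/672)s^3 + (5/32)s^2 - (1363/168)s - 9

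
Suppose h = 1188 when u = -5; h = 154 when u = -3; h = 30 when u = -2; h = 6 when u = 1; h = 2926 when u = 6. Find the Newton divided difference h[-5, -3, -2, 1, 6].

h[-5,-3] = (154 - 1188) / (-3 - (-5)) = -517
h[-3,-2] = (30 - 154) / (-2 - (-3)) = -124
h[-2,1] = (6 - 30) / (1 - (-2)) = -8
h[1,6] = (2926 - 6) / (6 - 1) = 584
h[-5,-3,-2] = (-124 - (-517)) / (-2 - (-5)) = 131
h[-3,-2,1] = (-8 - (-124)) / (1 - (-3)) = 29
h[-2,1,6] = (584 - (-8)) / (6 - (-2)) = 74
h[-5,-3,-2,1] = (29 - 131) / (1 - (-5)) = -17
h[-3,-2,1,6] = (74 - 29) / (6 - (-3)) = 5
h[-5,-3,-2,1,6] = (5 - (-17)) / (6 - (-5)) = 2

2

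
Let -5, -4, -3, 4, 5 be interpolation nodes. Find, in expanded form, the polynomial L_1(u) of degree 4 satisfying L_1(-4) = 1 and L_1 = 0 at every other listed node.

L_1(u) = (u + 5)(u + 3)(u - 4)(u - 5) / [(1)·(-1)·(-8)·(-9)]
       = (u^4 - u^3 - 37u^2 + 25u + 300) / (-72)

L_1(u) = -(1/72)u^4 + (1/72)u^3 + (37/72)u^2 - (25/72)u - 25/6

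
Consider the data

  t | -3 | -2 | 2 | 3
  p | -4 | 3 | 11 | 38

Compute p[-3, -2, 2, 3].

p[-3,-2] = (3 - (-4)) / (-2 - (-3)) = 7
p[-2,2] = (11 - 3) / (2 - (-2)) = 2
p[2,3] = (38 - 11) / (3 - 2) = 27
p[-3,-2,2] = (2 - 7) / (2 - (-3)) = -1
p[-2,2,3] = (27 - 2) / (3 - (-2)) = 5
p[-3,-2,2,3] = (5 - (-1)) / (3 - (-3)) = 1

1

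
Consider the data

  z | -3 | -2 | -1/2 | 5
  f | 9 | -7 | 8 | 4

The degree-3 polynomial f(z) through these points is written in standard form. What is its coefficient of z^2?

123/56

Build the Lagrange basis polynomials:
L_0(z) = (z + 2)(z + 1/2)(z - 5) / [-20] = -(1/20)z^3 + (1/8)z^2 + (23/40)z + 1/4
L_1(z) = (z + 3)(z + 1/2)(z - 5) / [21/2] = (2/21)z^3 - (1/7)z^2 - (32/21)z - 5/7
L_2(z) = (z + 3)(z + 2)(z - 5) / [-165/8] = -(8/165)z^3 + (152/165)z + 16/11
L_3(z) = (z + 3)(z + 2)(z + 1/2) / [308] = (1/308)z^3 + (1/56)z^2 + (17/616)z + 3/308
f(z) = 9·L_0 + (-7)·L_1 + 8·L_2 + 4·L_3
Only the coefficient of z^2 is needed; take it from each L_i and combine:
9·(1/8) + (-7)·(-1/7) + 8·(0) + 4·(1/56) = 123/56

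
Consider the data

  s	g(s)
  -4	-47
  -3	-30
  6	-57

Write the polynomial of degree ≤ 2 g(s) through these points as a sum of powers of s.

g(s) = -2s^2 + 3s - 3

Build the Lagrange basis polynomials:
L_0(s) = (s + 3)(s - 6) / [10] = (1/10)s^2 - (3/10)s - 9/5
L_1(s) = (s + 4)(s - 6) / [-9] = -(1/9)s^2 + (2/9)s + 8/3
L_2(s) = (s + 4)(s + 3) / [90] = (1/90)s^2 + (7/90)s + 2/15
g(s) = (-47)·L_0 + (-30)·L_1 + (-57)·L_2
  (-47)·L_0(s) = -(47/10)s^2 + (141/10)s + 423/5
  (-30)·L_1(s) = (10/3)s^2 - (20/3)s - 80
  (-57)·L_2(s) = -(19/30)s^2 - (133/30)s - 38/5
Adding term by term: -2s^2 + 3s - 3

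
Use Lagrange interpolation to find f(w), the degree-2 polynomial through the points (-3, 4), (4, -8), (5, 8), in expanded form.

L_0(w) = (w - 4)(w - 5) / [56] = (1/56)w^2 - (9/56)w + 5/14
L_1(w) = (w + 3)(w - 5) / [-7] = -(1/7)w^2 + (2/7)w + 15/7
L_2(w) = (w + 3)(w - 4) / [8] = (1/8)w^2 - (1/8)w - 3/2
f(w) = 4·L_0 + (-8)·L_1 + 8·L_2
  4·L_0(w) = (1/14)w^2 - (9/14)w + 10/7
  (-8)·L_1(w) = (8/7)w^2 - (16/7)w - 120/7
  8·L_2(w) = w^2 - w - 12
Adding term by term: (31/14)w^2 - (55/14)w - 194/7

f(w) = (31/14)w^2 - (55/14)w - 194/7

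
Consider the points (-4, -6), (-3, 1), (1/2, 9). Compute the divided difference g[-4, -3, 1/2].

g[-4,-3] = (1 - (-6)) / (-3 - (-4)) = 7
g[-3,1/2] = (9 - 1) / (1/2 - (-3)) = 16/7
g[-4,-3,1/2] = (16/7 - 7) / (1/2 - (-4)) = -22/21

-22/21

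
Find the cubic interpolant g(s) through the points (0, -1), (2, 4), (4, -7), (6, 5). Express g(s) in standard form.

L_0(s) = (s - 2)(s - 4)(s - 6) / [-48] = -(1/48)s^3 + (1/4)s^2 - (11/12)s + 1
L_1(s) = s(s - 4)(s - 6) / [16] = (1/16)s^3 - (5/8)s^2 + (3/2)s
L_2(s) = s(s - 2)(s - 6) / [-16] = -(1/16)s^3 + (1/2)s^2 - (3/4)s
L_3(s) = s(s - 2)(s - 4) / [48] = (1/48)s^3 - (1/8)s^2 + (1/6)s
g(s) = (-1)·L_0 + 4·L_1 + (-7)·L_2 + 5·L_3
  (-1)·L_0(s) = (1/48)s^3 - (1/4)s^2 + (11/12)s - 1
  4·L_1(s) = (1/4)s^3 - (5/2)s^2 + 6s
  (-7)·L_2(s) = (7/16)s^3 - (7/2)s^2 + (21/4)s
  5·L_3(s) = (5/48)s^3 - (5/8)s^2 + (5/6)s
Adding term by term: (13/16)s^3 - (55/8)s^2 + 13s - 1

g(s) = (13/16)s^3 - (55/8)s^2 + 13s - 1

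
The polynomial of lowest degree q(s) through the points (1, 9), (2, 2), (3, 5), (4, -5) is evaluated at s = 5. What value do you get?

-51

Using Newton's divided-difference form:
q[1,2] = (2 - 9) / (2 - 1) = -7
q[2,3] = (5 - 2) / (3 - 2) = 3
q[3,4] = (-5 - 5) / (4 - 3) = -10
q[1,2,3] = (3 - (-7)) / (3 - 1) = 5
q[2,3,4] = (-10 - 3) / (4 - 2) = -13/2
q[1,2,3,4] = (-13/2 - 5) / (4 - 1) = -23/6
q(5) = 9 + (-7)·(4) + 5·(4)·(3) + (-23/6)·(4)·(3)·(2) = -51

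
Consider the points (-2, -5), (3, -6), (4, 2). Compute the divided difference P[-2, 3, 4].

P[-2,3] = (-6 - (-5)) / (3 - (-2)) = -1/5
P[3,4] = (2 - (-6)) / (4 - 3) = 8
P[-2,3,4] = (8 - (-1/5)) / (4 - (-2)) = 41/30

41/30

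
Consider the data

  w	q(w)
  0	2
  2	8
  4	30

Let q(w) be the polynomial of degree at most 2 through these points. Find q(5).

Evaluate each Lagrange basis at w = 5:
L_0(5) = (3)·(1)/[(-2)·(-4)] = 3/8
L_1(5) = (5)·(1)/[(2)·(-2)] = -5/4
L_2(5) = (5)·(3)/[(4)·(2)] = 15/8
Sum: 2·(3/8) + 8·(-5/4) + 30·(15/8) = 47

47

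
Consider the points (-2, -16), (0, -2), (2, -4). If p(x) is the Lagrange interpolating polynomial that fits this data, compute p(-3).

Evaluate each Lagrange basis at x = -3:
L_0(-3) = (-3)·(-5)/[(-2)·(-4)] = 15/8
L_1(-3) = (-1)·(-5)/[(2)·(-2)] = -5/4
L_2(-3) = (-1)·(-3)/[(4)·(2)] = 3/8
Sum: (-16)·(15/8) + (-2)·(-5/4) + (-4)·(3/8) = -29

-29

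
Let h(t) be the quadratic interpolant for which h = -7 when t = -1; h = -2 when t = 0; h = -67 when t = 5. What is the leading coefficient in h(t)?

-3

The leading coefficient equals the top divided difference h[-1,0,5].
h[-1,0] = (-2 - (-7)) / (0 - (-1)) = 5
h[0,5] = (-67 - (-2)) / (5 - 0) = -13
h[-1,0,5] = (-13 - 5) / (5 - (-1)) = -3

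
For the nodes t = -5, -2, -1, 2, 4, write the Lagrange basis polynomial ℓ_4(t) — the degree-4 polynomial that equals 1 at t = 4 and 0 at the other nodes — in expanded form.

ℓ_4(t) = (t + 5)(t + 2)(t + 1)(t - 2) / [(9)·(6)·(5)·(2)]
       = (t^4 + 6t^3 + t^2 - 24t - 20) / (540)

ℓ_4(t) = (1/540)t^4 + (1/90)t^3 + (1/540)t^2 - (2/45)t - 1/27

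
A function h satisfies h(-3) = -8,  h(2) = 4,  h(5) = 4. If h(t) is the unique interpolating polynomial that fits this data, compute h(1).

14/5

Using Newton's divided-difference form:
h[-3,2] = (4 - (-8)) / (2 - (-3)) = 12/5
h[2,5] = (4 - 4) / (5 - 2) = 0
h[-3,2,5] = (0 - 12/5) / (5 - (-3)) = -3/10
h(1) = -8 + (12/5)·(4) + (-3/10)·(4)·(-1) = 14/5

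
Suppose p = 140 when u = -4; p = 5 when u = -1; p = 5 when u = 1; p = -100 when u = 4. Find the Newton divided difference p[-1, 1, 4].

-7

p[-1,1] = (5 - 5) / (1 - (-1)) = 0
p[1,4] = (-100 - 5) / (4 - 1) = -35
p[-1,1,4] = (-35 - 0) / (4 - (-1)) = -7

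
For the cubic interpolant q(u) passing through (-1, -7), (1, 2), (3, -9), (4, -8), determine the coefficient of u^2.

Build the Lagrange basis polynomials:
L_0(u) = (u - 1)(u - 3)(u - 4) / [-40] = -(1/40)u^3 + (1/5)u^2 - (19/40)u + 3/10
L_1(u) = (u + 1)(u - 3)(u - 4) / [12] = (1/12)u^3 - (1/2)u^2 + (5/12)u + 1
L_2(u) = (u + 1)(u - 1)(u - 4) / [-8] = -(1/8)u^3 + (1/2)u^2 + (1/8)u - 1/2
L_3(u) = (u + 1)(u - 1)(u - 3) / [15] = (1/15)u^3 - (1/5)u^2 - (1/15)u + 1/5
q(u) = (-7)·L_0 + 2·L_1 + (-9)·L_2 + (-8)·L_3
Only the coefficient of u^2 is needed; take it from each L_i and combine:
(-7)·(1/5) + 2·(-1/2) + (-9)·(1/2) + (-8)·(-1/5) = -53/10

-53/10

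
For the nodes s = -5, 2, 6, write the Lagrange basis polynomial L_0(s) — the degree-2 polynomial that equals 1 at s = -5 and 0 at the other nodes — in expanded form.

L_0(s) = (1/77)s^2 - (8/77)s + 12/77

L_0(s) = (s - 2)(s - 6) / [(-7)·(-11)]
       = (s^2 - 8s + 12) / (77)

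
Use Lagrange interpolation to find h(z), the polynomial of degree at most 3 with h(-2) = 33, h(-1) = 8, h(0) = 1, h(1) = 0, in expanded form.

Build the Lagrange basis polynomials:
L_0(z) = (z + 1)z(z - 1) / [-6] = -(1/6)z^3 + (1/6)z
L_1(z) = (z + 2)z(z - 1) / [2] = (1/2)z^3 + (1/2)z^2 - z
L_2(z) = (z + 2)(z + 1)(z - 1) / [-2] = -(1/2)z^3 - z^2 + (1/2)z + 1
L_3(z) = (z + 2)(z + 1)z / [6] = (1/6)z^3 + (1/2)z^2 + (1/3)z
h(z) = 33·L_0 + 8·L_1 + 1·L_2 + 0·L_3
  33·L_0(z) = -(11/2)z^3 + (11/2)z
  8·L_1(z) = 4z^3 + 4z^2 - 8z
  1·L_2(z) = -(1/2)z^3 - z^2 + (1/2)z + 1
  0·L_3(z) = 0
Adding term by term: -2z^3 + 3z^2 - 2z + 1

h(z) = -2z^3 + 3z^2 - 2z + 1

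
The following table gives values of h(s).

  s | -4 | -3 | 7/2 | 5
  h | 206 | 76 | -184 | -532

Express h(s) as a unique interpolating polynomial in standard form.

L_0(s) = (s + 3)(s - 7/2)(s - 5) / [-135/2] = -(2/135)s^3 + (11/135)s^2 + (16/135)s - 7/9
L_1(s) = (s + 4)(s - 7/2)(s - 5) / [52] = (1/52)s^3 - (9/104)s^2 - (33/104)s + 35/26
L_2(s) = (s + 4)(s + 3)(s - 5) / [-585/8] = -(8/585)s^3 - (16/585)s^2 + (184/585)s + 32/39
L_3(s) = (s + 4)(s + 3)(s - 7/2) / [108] = (1/108)s^3 + (7/216)s^2 - (25/216)s - 7/18
h(s) = 206·L_0 + 76·L_1 + (-184)·L_2 + (-532)·L_3
  206·L_0(s) = -(412/135)s^3 + (2266/135)s^2 + (3296/135)s - 1442/9
  76·L_1(s) = (19/13)s^3 - (171/26)s^2 - (627/26)s + 1330/13
  (-184)·L_2(s) = (1472/585)s^3 + (2944/585)s^2 - (33856/585)s - 625*2**(29/154)*3**(53/154)*5**(67/77)*7**(71/77)/168
  (-532)·L_3(s) = -(133/27)s^3 - (931/54)s^2 + (3325/54)s + 1862/9
Adding term by term: -4s^3 - 2s^2 + 4s - 2

h(s) = -4s^3 - 2s^2 + 4s - 2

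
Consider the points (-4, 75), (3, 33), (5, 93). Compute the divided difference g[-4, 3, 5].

4

g[-4,3] = (33 - 75) / (3 - (-4)) = -6
g[3,5] = (93 - 33) / (5 - 3) = 30
g[-4,3,5] = (30 - (-6)) / (5 - (-4)) = 4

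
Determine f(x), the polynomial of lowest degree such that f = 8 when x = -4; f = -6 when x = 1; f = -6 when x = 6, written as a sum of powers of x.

f(x) = (7/25)x^2 - (49/25)x - 108/25

Newton's divided differences:
f[-4,1] = (-6 - 8) / (1 - (-4)) = -14/5
f[1,6] = (-6 - (-6)) / (6 - 1) = 0
f[-4,1,6] = (0 - (-14/5)) / (6 - (-4)) = 7/25
f(x) = 8 + (-14/5)·(x + 4) + (7/25)·(x + 4)(x - 1)
Expanding: f(x) = (7/25)x^2 - (49/25)x - 108/25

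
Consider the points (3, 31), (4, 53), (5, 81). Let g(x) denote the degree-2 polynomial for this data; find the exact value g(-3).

L_0(-3) = (-7)·(-8)/[(-1)·(-2)] = 28
L_1(-3) = (-6)·(-8)/[(1)·(-1)] = -48
L_2(-3) = (-6)·(-7)/[(2)·(1)] = 21
Sum: 31·(28) + 53·(-48) + 81·(21) = 25

25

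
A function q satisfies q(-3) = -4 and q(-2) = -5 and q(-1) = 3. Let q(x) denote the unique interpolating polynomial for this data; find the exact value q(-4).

Using Newton's divided-difference form:
q[-3,-2] = (-5 - (-4)) / (-2 - (-3)) = -1
q[-2,-1] = (3 - (-5)) / (-1 - (-2)) = 8
q[-3,-2,-1] = (8 - (-1)) / (-1 - (-3)) = 9/2
q(-4) = -4 + (-1)·(-1) + (9/2)·(-1)·(-2) = 6

6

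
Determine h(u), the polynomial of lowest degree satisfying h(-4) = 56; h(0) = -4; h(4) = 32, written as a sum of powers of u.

h(u) = 3u^2 - 3u - 4

Build the Lagrange basis polynomials:
L_0(u) = u(u - 4) / [32] = (1/32)u^2 - (1/8)u
L_1(u) = (u + 4)(u - 4) / [-16] = -(1/16)u^2 + 1
L_2(u) = (u + 4)u / [32] = (1/32)u^2 + (1/8)u
h(u) = 56·L_0 + (-4)·L_1 + 32·L_2
  56·L_0(u) = (7/4)u^2 - 7u
  (-4)·L_1(u) = (1/4)u^2 - 4
  32·L_2(u) = u^2 + 4u
Adding term by term: 3u^2 - 3u - 4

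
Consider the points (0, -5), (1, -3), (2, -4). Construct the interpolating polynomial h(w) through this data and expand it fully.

h(w) = -(3/2)w^2 + (7/2)w - 5

Build the Lagrange basis polynomials:
L_0(w) = (w - 1)(w - 2) / [2] = (1/2)w^2 - (3/2)w + 1
L_1(w) = w(w - 2) / [-1] = -w^2 + 2w
L_2(w) = w(w - 1) / [2] = (1/2)w^2 - (1/2)w
h(w) = (-5)·L_0 + (-3)·L_1 + (-4)·L_2
  (-5)·L_0(w) = -(5/2)w^2 + (15/2)w - 5
  (-3)·L_1(w) = 3w^2 - 6w
  (-4)·L_2(w) = -2w^2 + 2w
Adding term by term: -(3/2)w^2 + (7/2)w - 5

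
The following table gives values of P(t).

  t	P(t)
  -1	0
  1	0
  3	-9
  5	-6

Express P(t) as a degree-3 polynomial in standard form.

P(t) = (7/16)t^3 - (39/16)t^2 - (7/16)t + 39/16

Build the Lagrange basis polynomials:
L_0(t) = (t - 1)(t - 3)(t - 5) / [-48] = -(1/48)t^3 + (3/16)t^2 - (23/48)t + 5/16
L_1(t) = (t + 1)(t - 3)(t - 5) / [16] = (1/16)t^3 - (7/16)t^2 + (7/16)t + 15/16
L_2(t) = (t + 1)(t - 1)(t - 5) / [-16] = -(1/16)t^3 + (5/16)t^2 + (1/16)t - 5/16
L_3(t) = (t + 1)(t - 1)(t - 3) / [48] = (1/48)t^3 - (1/16)t^2 - (1/48)t + 1/16
P(t) = 0·L_0 + 0·L_1 + (-9)·L_2 + (-6)·L_3
  0·L_0(t) = 0
  0·L_1(t) = 0
  (-9)·L_2(t) = (9/16)t^3 - (45/16)t^2 - (9/16)t + 45/16
  (-6)·L_3(t) = -(1/8)t^3 + (3/8)t^2 + (1/8)t - 3/8
Adding term by term: (7/16)t^3 - (39/16)t^2 - (7/16)t + 39/16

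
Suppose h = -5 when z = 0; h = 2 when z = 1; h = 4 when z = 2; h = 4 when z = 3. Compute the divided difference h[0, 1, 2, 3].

h[0,1] = (2 - (-5)) / (1 - 0) = 7
h[1,2] = (4 - 2) / (2 - 1) = 2
h[2,3] = (4 - 4) / (3 - 2) = 0
h[0,1,2] = (2 - 7) / (2 - 0) = -5/2
h[1,2,3] = (0 - 2) / (3 - 1) = -1
h[0,1,2,3] = (-1 - (-5/2)) / (3 - 0) = 1/2

1/2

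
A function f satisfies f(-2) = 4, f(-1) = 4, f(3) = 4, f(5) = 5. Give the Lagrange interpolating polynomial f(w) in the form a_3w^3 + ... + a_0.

Build the Lagrange basis polynomials:
L_0(w) = (w + 1)(w - 3)(w - 5) / [-35] = -(1/35)w^3 + (1/5)w^2 - (1/5)w - 3/7
L_1(w) = (w + 2)(w - 3)(w - 5) / [24] = (1/24)w^3 - (1/4)w^2 - (1/24)w + 5/4
L_2(w) = (w + 2)(w + 1)(w - 5) / [-40] = -(1/40)w^3 + (1/20)w^2 + (13/40)w + 1/4
L_3(w) = (w + 2)(w + 1)(w - 3) / [84] = (1/84)w^3 - (1/12)w - 1/14
f(w) = 4·L_0 + 4·L_1 + 4·L_2 + 5·L_3
  4·L_0(w) = -(4/35)w^3 + (4/5)w^2 - (4/5)w - 12/7
  4·L_1(w) = (1/6)w^3 - w^2 - (1/6)w + 5
  4·L_2(w) = -(1/10)w^3 + (1/5)w^2 + (13/10)w + 1
  5·L_3(w) = (5/84)w^3 - (5/12)w - 5/14
Adding term by term: (1/84)w^3 - (1/12)w + 55/14

f(w) = (1/84)w^3 - (1/12)w + 55/14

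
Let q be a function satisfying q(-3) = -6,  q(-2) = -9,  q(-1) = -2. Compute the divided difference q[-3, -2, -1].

5

q[-3,-2] = (-9 - (-6)) / (-2 - (-3)) = -3
q[-2,-1] = (-2 - (-9)) / (-1 - (-2)) = 7
q[-3,-2,-1] = (7 - (-3)) / (-1 - (-3)) = 5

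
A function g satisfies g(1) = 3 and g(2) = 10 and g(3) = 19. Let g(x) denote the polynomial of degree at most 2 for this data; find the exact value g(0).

-2

Using Newton's divided-difference form:
g[1,2] = (10 - 3) / (2 - 1) = 7
g[2,3] = (19 - 10) / (3 - 2) = 9
g[1,2,3] = (9 - 7) / (3 - 1) = 1
g(0) = 3 + 7·(-1) + 1·(-1)·(-2) = -2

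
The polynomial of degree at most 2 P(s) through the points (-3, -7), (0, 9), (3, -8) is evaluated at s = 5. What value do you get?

Using Newton's divided-difference form:
P[-3,0] = (9 - (-7)) / (0 - (-3)) = 16/3
P[0,3] = (-8 - 9) / (3 - 0) = -17/3
P[-3,0,3] = (-17/3 - 16/3) / (3 - (-3)) = -11/6
P(5) = -7 + (16/3)·(8) + (-11/6)·(8)·(5) = -113/3

-113/3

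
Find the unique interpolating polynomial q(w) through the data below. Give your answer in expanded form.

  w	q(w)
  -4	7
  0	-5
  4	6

L_0(w) = w(w - 4) / [32] = (1/32)w^2 - (1/8)w
L_1(w) = (w + 4)(w - 4) / [-16] = -(1/16)w^2 + 1
L_2(w) = (w + 4)w / [32] = (1/32)w^2 + (1/8)w
q(w) = 7·L_0 + (-5)·L_1 + 6·L_2
  7·L_0(w) = (7/32)w^2 - (7/8)w
  (-5)·L_1(w) = (5/16)w^2 - 5
  6·L_2(w) = (3/16)w^2 + (3/4)w
Adding term by term: (23/32)w^2 - (1/8)w - 5

q(w) = (23/32)w^2 - (1/8)w - 5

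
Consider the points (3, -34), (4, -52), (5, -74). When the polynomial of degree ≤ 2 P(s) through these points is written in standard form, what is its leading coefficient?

-2

Build the Lagrange basis polynomials:
L_0(s) = (s - 4)(s - 5) / [2] = (1/2)s^2 - (9/2)s + 10
L_1(s) = (s - 3)(s - 5) / [-1] = -s^2 + 8s - 15
L_2(s) = (s - 3)(s - 4) / [2] = (1/2)s^2 - (7/2)s + 6
P(s) = (-34)·L_0 + (-52)·L_1 + (-74)·L_2
Only the coefficient of s^2 is needed; take it from each L_i and combine:
(-34)·(1/2) + (-52)·(-1) + (-74)·(1/2) = -2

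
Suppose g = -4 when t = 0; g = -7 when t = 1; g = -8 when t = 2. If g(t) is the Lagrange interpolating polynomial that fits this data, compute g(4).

-4

Evaluate each Lagrange basis at t = 4:
L_0(4) = (3)·(2)/[(-1)·(-2)] = 3
L_1(4) = (4)·(2)/[(1)·(-1)] = -8
L_2(4) = (4)·(3)/[(2)·(1)] = 6
Sum: (-4)·(3) + (-7)·(-8) + (-8)·(6) = -4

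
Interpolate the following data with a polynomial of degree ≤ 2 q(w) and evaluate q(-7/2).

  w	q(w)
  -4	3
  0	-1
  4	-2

L_0(-7/2) = (-7/2)·(-15/2)/[(-4)·(-8)] = 105/128
L_1(-7/2) = (1/2)·(-15/2)/[(4)·(-4)] = 15/64
L_2(-7/2) = (1/2)·(-7/2)/[(8)·(4)] = -7/128
Sum: 3·(105/128) + (-1)·(15/64) + (-2)·(-7/128) = 299/128

299/128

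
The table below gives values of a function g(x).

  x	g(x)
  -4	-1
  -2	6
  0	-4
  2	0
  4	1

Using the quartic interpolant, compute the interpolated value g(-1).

1/16

Evaluate each Lagrange basis at x = -1:
L_0(-1) = (1)·(-1)·(-3)·(-5)/[(-2)·(-4)·(-6)·(-8)] = -5/128
L_1(-1) = (3)·(-1)·(-3)·(-5)/[(2)·(-2)·(-4)·(-6)] = 15/32
L_2(-1) = (3)·(1)·(-3)·(-5)/[(4)·(2)·(-2)·(-4)] = 45/64
L_3(-1) = (3)·(1)·(-1)·(-5)/[(6)·(4)·(2)·(-2)] = -5/32
L_4(-1) = (3)·(1)·(-1)·(-3)/[(8)·(6)·(4)·(2)] = 3/128
Sum: (-1)·(-5/128) + 6·(15/32) + (-4)·(45/64) + 0 + 1·(3/128) = 1/16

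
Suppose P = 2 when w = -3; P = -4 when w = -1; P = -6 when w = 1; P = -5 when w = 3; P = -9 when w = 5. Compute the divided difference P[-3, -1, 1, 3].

-1/48

P[-3,-1] = (-4 - 2) / (-1 - (-3)) = -3
P[-1,1] = (-6 - (-4)) / (1 - (-1)) = -1
P[1,3] = (-5 - (-6)) / (3 - 1) = 1/2
P[-3,-1,1] = (-1 - (-3)) / (1 - (-3)) = 1/2
P[-1,1,3] = (1/2 - (-1)) / (3 - (-1)) = 3/8
P[-3,-1,1,3] = (3/8 - 1/2) / (3 - (-3)) = -1/48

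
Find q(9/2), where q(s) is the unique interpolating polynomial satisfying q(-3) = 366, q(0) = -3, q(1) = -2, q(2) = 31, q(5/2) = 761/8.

10533/8

Using Newton's divided-difference form:
q[-3,0] = (-3 - 366) / (0 - (-3)) = -123
q[0,1] = (-2 - (-3)) / (1 - 0) = 1
q[1,2] = (31 - (-2)) / (2 - 1) = 33
q[2,5/2] = (761/8 - 31) / (5/2 - 2) = 513/4
q[-3,0,1] = (1 - (-123)) / (1 - (-3)) = 31
q[0,1,2] = (33 - 1) / (2 - 0) = 16
q[1,2,5/2] = (513/4 - 33) / (5/2 - 1) = 127/2
q[-3,0,1,2] = (16 - 31) / (2 - (-3)) = -3
q[0,1,2,5/2] = (127/2 - 16) / (5/2 - 0) = 19
q[-3,0,1,2,5/2] = (19 - (-3)) / (5/2 - (-3)) = 4
q(9/2) = 366 + (-123)·(15/2) + 31·(15/2)·(9/2) + (-3)·(15/2)·(9/2)·(7/2) + 4·(15/2)·(9/2)·(7/2)·(5/2) = 10533/8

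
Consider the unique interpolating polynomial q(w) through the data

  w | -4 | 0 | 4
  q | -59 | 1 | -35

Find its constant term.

1

L_0(w) = w(w - 4) / [32] = (1/32)w^2 - (1/8)w
L_1(w) = (w + 4)(w - 4) / [-16] = -(1/16)w^2 + 1
L_2(w) = (w + 4)w / [32] = (1/32)w^2 + (1/8)w
q(w) = (-59)·L_0 + 1·L_1 + (-35)·L_2
Only the constant term is needed; take it from each L_i and combine:
(-59)·(0) + 1·(1) + (-35)·(0) = 1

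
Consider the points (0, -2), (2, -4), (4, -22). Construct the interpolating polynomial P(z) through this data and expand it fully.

Build the Lagrange basis polynomials:
L_0(z) = (z - 2)(z - 4) / [8] = (1/8)z^2 - (3/4)z + 1
L_1(z) = z(z - 4) / [-4] = -(1/4)z^2 + z
L_2(z) = z(z - 2) / [8] = (1/8)z^2 - (1/4)z
P(z) = (-2)·L_0 + (-4)·L_1 + (-22)·L_2
  (-2)·L_0(z) = -(1/4)z^2 + (3/2)z - 2
  (-4)·L_1(z) = z^2 - 4z
  (-22)·L_2(z) = -(11/4)z^2 + (11/2)z
Adding term by term: -2z^2 + 3z - 2

P(z) = -2z^2 + 3z - 2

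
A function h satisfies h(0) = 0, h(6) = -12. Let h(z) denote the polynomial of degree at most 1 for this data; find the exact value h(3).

-6

L_0(3) = (-3)/[(-6)] = 1/2
L_1(3) = (3)/[(6)] = 1/2
Sum: 0 + (-12)·(1/2) = -6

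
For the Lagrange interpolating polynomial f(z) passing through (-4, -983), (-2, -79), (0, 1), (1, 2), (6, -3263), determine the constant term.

1

Build the Lagrange basis polynomials:
L_0(z) = (z + 2)z(z - 1)(z - 6) / [400] = (1/400)z^4 - (1/80)z^3 - (1/50)z^2 + (3/100)z
L_1(z) = (z + 4)z(z - 1)(z - 6) / [-96] = -(1/96)z^4 + (1/32)z^3 + (11/48)z^2 - (1/4)z
L_2(z) = (z + 4)(z + 2)(z - 1)(z - 6) / [48] = (1/48)z^4 - (1/48)z^3 - (7/12)z^2 - (5/12)z + 1
L_3(z) = (z + 4)(z + 2)z(z - 6) / [-75] = -(1/75)z^4 + (28/75)z^2 + (16/25)z
L_4(z) = (z + 4)(z + 2)z(z - 1) / [2400] = (1/2400)z^4 + (1/480)z^3 + (1/1200)z^2 - (1/300)z
f(z) = (-983)·L_0 + (-79)·L_1 + 1·L_2 + 2·L_3 + (-3263)·L_4
Only the constant term is needed; take it from each L_i and combine:
(-983)·(0) + (-79)·(0) + 1·(1) + 2·(0) + (-3263)·(0) = 1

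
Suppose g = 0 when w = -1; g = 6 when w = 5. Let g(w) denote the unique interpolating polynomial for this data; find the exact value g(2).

Evaluate each Lagrange basis at w = 2:
L_0(2) = (-3)/[(-6)] = 1/2
L_1(2) = (3)/[(6)] = 1/2
Sum: 0 + 6·(1/2) = 3

3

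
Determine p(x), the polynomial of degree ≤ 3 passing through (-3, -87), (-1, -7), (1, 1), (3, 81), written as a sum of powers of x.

Build the Lagrange basis polynomials:
L_0(x) = (x + 1)(x - 1)(x - 3) / [-48] = -(1/48)x^3 + (1/16)x^2 + (1/48)x - 1/16
L_1(x) = (x + 3)(x - 1)(x - 3) / [16] = (1/16)x^3 - (1/16)x^2 - (9/16)x + 9/16
L_2(x) = (x + 3)(x + 1)(x - 3) / [-16] = -(1/16)x^3 - (1/16)x^2 + (9/16)x + 9/16
L_3(x) = (x + 3)(x + 1)(x - 1) / [48] = (1/48)x^3 + (1/16)x^2 - (1/48)x - 1/16
p(x) = (-87)·L_0 + (-7)·L_1 + 1·L_2 + 81·L_3
  (-87)·L_0(x) = (29/16)x^3 - (87/16)x^2 - (29/16)x + 87/16
  (-7)·L_1(x) = -(7/16)x^3 + (7/16)x^2 + (63/16)x - 63/16
  1·L_2(x) = -(1/16)x^3 - (1/16)x^2 + (9/16)x + 9/16
  81·L_3(x) = (27/16)x^3 + (81/16)x^2 - (27/16)x - 81/16
Adding term by term: 3x^3 + x - 3

p(x) = 3x^3 + x - 3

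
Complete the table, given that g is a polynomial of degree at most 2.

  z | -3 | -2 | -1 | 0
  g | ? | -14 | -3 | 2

-31

The 3 known values determine g uniquely (degree ≤ 2).
L_0(-3) = (-2)·(-3)/[(-1)·(-2)] = 3
L_1(-3) = (-1)·(-3)/[(1)·(-1)] = -3
L_2(-3) = (-1)·(-2)/[(2)·(1)] = 1
Sum: (-14)·(3) + (-3)·(-3) + 2·(1) = -31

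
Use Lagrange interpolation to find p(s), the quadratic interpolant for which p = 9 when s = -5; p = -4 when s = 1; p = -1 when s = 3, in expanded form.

Build the Lagrange basis polynomials:
L_0(s) = (s - 1)(s - 3) / [48] = (1/48)s^2 - (1/12)s + 1/16
L_1(s) = (s + 5)(s - 3) / [-12] = -(1/12)s^2 - (1/6)s + 5/4
L_2(s) = (s + 5)(s - 1) / [16] = (1/16)s^2 + (1/4)s - 5/16
p(s) = 9·L_0 + (-4)·L_1 + (-1)·L_2
  9·L_0(s) = (3/16)s^2 - (3/4)s + 9/16
  (-4)·L_1(s) = (1/3)s^2 + (2/3)s - 5
  (-1)·L_2(s) = -(1/16)s^2 - (1/4)s + 5/16
Adding term by term: (11/24)s^2 - (1/3)s - 33/8

p(s) = (11/24)s^2 - (1/3)s - 33/8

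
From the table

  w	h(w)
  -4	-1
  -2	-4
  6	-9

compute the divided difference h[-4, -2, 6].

7/80

h[-4,-2] = (-4 - (-1)) / (-2 - (-4)) = -3/2
h[-2,6] = (-9 - (-4)) / (6 - (-2)) = -5/8
h[-4,-2,6] = (-5/8 - (-3/2)) / (6 - (-4)) = 7/80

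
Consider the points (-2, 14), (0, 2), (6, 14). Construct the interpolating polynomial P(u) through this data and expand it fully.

P(u) = u^2 - 4u + 2

Newton's divided differences:
P[-2,0] = (2 - 14) / (0 - (-2)) = -6
P[0,6] = (14 - 2) / (6 - 0) = 2
P[-2,0,6] = (2 - (-6)) / (6 - (-2)) = 1
P(u) = 14 + (-6)·(u + 2) + 1·(u + 2)u
Expanding: P(u) = u^2 - 4u + 2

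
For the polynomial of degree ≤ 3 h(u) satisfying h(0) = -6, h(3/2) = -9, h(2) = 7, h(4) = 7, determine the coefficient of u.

-997/20

Build the Lagrange basis polynomials:
L_0(u) = (u - 3/2)(u - 2)(u - 4) / [-12] = -(1/12)u^3 + (5/8)u^2 - (17/12)u + 1
L_1(u) = u(u - 2)(u - 4) / [15/8] = (8/15)u^3 - (16/5)u^2 + (64/15)u
L_2(u) = u(u - 3/2)(u - 4) / [-2] = -(1/2)u^3 + (11/4)u^2 - 3u
L_3(u) = u(u - 3/2)(u - 2) / [20] = (1/20)u^3 - (7/40)u^2 + (3/20)u
h(u) = (-6)·L_0 + (-9)·L_1 + 7·L_2 + 7·L_3
Only the coefficient of u is needed; take it from each L_i and combine:
(-6)·(-17/12) + (-9)·(64/15) + 7·(-3) + 7·(3/20) = -997/20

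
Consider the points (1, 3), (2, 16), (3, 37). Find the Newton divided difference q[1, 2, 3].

4

q[1,2] = (16 - 3) / (2 - 1) = 13
q[2,3] = (37 - 16) / (3 - 2) = 21
q[1,2,3] = (21 - 13) / (3 - 1) = 4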